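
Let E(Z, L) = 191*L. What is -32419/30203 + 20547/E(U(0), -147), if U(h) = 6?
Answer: -510269768/282669877 ≈ -1.8052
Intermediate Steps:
-32419/30203 + 20547/E(U(0), -147) = -32419/30203 + 20547/((191*(-147))) = -32419*1/30203 + 20547/(-28077) = -32419/30203 + 20547*(-1/28077) = -32419/30203 - 6849/9359 = -510269768/282669877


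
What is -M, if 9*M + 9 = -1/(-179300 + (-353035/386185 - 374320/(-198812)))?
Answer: 6194812747931438/6194816586842049 ≈ 1.0000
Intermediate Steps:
M = -6194812747931438/6194816586842049 (M = -1 + (-1/(-179300 + (-353035/386185 - 374320/(-198812))))/9 = -1 + (-1/(-179300 + (-353035*1/386185 - 374320*(-1/198812))))/9 = -1 + (-1/(-179300 + (-70607/77237 + 93580/49703)))/9 = -1 + (-1/(-179300 + 3718458739/3838910611))/9 = -1 + (-1/(-688312954093561/3838910611))/9 = -1 + (-1*(-3838910611/688312954093561))/9 = -1 + (⅑)*(3838910611/688312954093561) = -1 + 3838910611/6194816586842049 = -6194812747931438/6194816586842049 ≈ -1.0000)
-M = -1*(-6194812747931438/6194816586842049) = 6194812747931438/6194816586842049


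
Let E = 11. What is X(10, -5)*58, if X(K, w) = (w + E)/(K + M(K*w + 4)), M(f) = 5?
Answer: 116/5 ≈ 23.200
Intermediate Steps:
X(K, w) = (11 + w)/(5 + K) (X(K, w) = (w + 11)/(K + 5) = (11 + w)/(5 + K))
X(10, -5)*58 = ((11 - 5)/(5 + 10))*58 = (6/15)*58 = ((1/15)*6)*58 = (2/5)*58 = 116/5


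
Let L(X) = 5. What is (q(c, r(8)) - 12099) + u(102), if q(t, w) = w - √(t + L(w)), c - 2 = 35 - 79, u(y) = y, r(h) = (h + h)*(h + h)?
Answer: -11741 - I*√37 ≈ -11741.0 - 6.0828*I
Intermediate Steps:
r(h) = 4*h² (r(h) = (2*h)*(2*h) = 4*h²)
c = -42 (c = 2 + (35 - 79) = 2 - 44 = -42)
q(t, w) = w - √(5 + t) (q(t, w) = w - √(t + 5) = w - √(5 + t))
(q(c, r(8)) - 12099) + u(102) = ((4*8² - √(5 - 42)) - 12099) + 102 = ((4*64 - √(-37)) - 12099) + 102 = ((256 - I*√37) - 12099) + 102 = (-11843 - I*√37) + 102 = -11741 - I*√37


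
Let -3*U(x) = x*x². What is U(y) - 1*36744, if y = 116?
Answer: -1671128/3 ≈ -5.5704e+5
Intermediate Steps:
U(x) = -x³/3 (U(x) = -x*x²/3 = -x³/3)
U(y) - 1*36744 = -⅓*116³ - 1*36744 = -⅓*1560896 - 36744 = -1560896/3 - 36744 = -1671128/3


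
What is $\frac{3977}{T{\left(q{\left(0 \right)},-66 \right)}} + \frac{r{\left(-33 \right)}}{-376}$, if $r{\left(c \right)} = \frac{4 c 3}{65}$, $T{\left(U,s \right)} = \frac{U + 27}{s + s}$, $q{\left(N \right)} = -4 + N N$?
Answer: $- \frac{3207527763}{140530} \approx -22825.0$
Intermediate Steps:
$q{\left(N \right)} = -4 + N^{2}$
$T{\left(U,s \right)} = \frac{27 + U}{2 s}$
$r{\left(c \right)} = \frac{12 c}{65}$ ($r{\left(c \right)} = 12 c \frac{1}{65} = \frac{12 c}{65}$)
$\frac{3977}{T{\left(q{\left(0 \right)},-66 \right)}} + \frac{r{\left(-33 \right)}}{-376} = \frac{3977}{\frac{1}{2} \frac{1}{-66} \left(27 - \left(4 - 0^{2}\right)\right)} + \frac{\frac{12}{65} \left(-33\right)}{-376} = \frac{3977}{\frac{1}{2} \left(- \frac{1}{66}\right) \left(27 + \left(-4 + 0\right)\right)} - - \frac{99}{6110} = \frac{3977}{\frac{1}{2} \left(- \frac{1}{66}\right) \left(27 - 4\right)} + \frac{99}{6110} = \frac{3977}{\frac{1}{2} \left(- \frac{1}{66}\right) 23} + \frac{99}{6110} = \frac{3977}{- \frac{23}{132}} + \frac{99}{6110} = 3977 \left(- \frac{132}{23}\right) + \frac{99}{6110} = - \frac{524964}{23} + \frac{99}{6110} = - \frac{3207527763}{140530}$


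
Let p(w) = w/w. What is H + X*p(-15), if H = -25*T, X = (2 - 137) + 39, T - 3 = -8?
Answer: 29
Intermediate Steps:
T = -5 (T = 3 - 8 = -5)
X = -96 (X = -135 + 39 = -96)
p(w) = 1
H = 125 (H = -25*(-5) = 125)
H + X*p(-15) = 125 - 96*1 = 125 - 96 = 29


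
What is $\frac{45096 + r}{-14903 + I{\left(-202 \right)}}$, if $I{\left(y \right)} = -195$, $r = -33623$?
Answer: $- \frac{11473}{15098} \approx -0.7599$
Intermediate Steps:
$\frac{45096 + r}{-14903 + I{\left(-202 \right)}} = \frac{45096 - 33623}{-14903 - 195} = \frac{11473}{-15098} = 11473 \left(- \frac{1}{15098}\right) = - \frac{11473}{15098}$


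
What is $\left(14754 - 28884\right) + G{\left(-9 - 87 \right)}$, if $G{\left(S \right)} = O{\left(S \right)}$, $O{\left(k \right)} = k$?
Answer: $-14226$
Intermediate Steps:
$G{\left(S \right)} = S$
$\left(14754 - 28884\right) + G{\left(-9 - 87 \right)} = \left(14754 - 28884\right) - 96 = -14130 - 96 = -14226$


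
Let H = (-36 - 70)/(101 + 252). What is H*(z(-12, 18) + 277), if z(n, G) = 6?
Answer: -29998/353 ≈ -84.980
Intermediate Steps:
H = -106/353 ≈ -0.30028
H*(z(-12, 18) + 277) = -106*(6 + 277)/353 = -106/353*283 = -29998/353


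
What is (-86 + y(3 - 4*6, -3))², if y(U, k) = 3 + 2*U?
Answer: 15625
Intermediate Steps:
(-86 + y(3 - 4*6, -3))² = (-86 + (3 + 2*(3 - 4*6)))² = (-86 + (3 + 2*(3 - 24)))² = (-86 + (3 + 2*(-21)))² = (-86 + (3 - 42))² = (-86 - 39)² = (-125)² = 15625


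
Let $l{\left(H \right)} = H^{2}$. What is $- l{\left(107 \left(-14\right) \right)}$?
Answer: $-2244004$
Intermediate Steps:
$- l{\left(107 \left(-14\right) \right)} = - \left(107 \left(-14\right)\right)^{2} = - \left(-1498\right)^{2} = \left(-1\right) 2244004 = -2244004$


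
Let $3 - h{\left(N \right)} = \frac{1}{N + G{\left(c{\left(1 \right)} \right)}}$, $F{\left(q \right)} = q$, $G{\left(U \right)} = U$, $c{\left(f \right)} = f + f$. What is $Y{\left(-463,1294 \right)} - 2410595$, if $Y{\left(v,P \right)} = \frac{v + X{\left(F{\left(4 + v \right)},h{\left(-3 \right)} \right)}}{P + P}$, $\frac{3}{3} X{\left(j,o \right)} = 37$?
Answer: $- \frac{3119310143}{1294} \approx -2.4106 \cdot 10^{6}$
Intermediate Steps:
$c{\left(f \right)} = 2 f$
$h{\left(N \right)} = 3 - \frac{1}{2 + N}$ ($h{\left(N \right)} = 3 - \frac{1}{N + 2 \cdot 1} = 3 - \frac{1}{N + 2} = 3 - \frac{1}{2 + N}$)
$X{\left(j,o \right)} = 37$
$Y{\left(v,P \right)} = \frac{37 + v}{2 P}$ ($Y{\left(v,P \right)} = \frac{v + 37}{P + P} = \frac{37 + v}{2 P}$)
$Y{\left(-463,1294 \right)} - 2410595 = \frac{37 - 463}{2 \cdot 1294} - 2410595 = \frac{1}{2} \cdot \frac{1}{1294} \left(-426\right) - 2410595 = - \frac{213}{1294} - 2410595 = - \frac{3119310143}{1294}$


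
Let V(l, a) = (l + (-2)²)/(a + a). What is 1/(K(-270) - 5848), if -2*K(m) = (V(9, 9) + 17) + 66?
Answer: -36/212035 ≈ -0.00016978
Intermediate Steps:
V(l, a) = (4 + l)/(2*a) (V(l, a) = (l + 4)/((2*a)) = (4 + l)*(1/(2*a)) = (4 + l)/(2*a))
K(m) = -1507/36 (K(m) = -(((½)*(4 + 9)/9 + 17) + 66)/2 = -(((½)*(⅑)*13 + 17) + 66)/2 = -((13/18 + 17) + 66)/2 = -(319/18 + 66)/2 = -½*1507/18 = -1507/36)
1/(K(-270) - 5848) = 1/(-1507/36 - 5848) = 1/(-212035/36) = -36/212035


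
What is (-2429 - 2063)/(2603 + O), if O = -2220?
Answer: -4492/383 ≈ -11.728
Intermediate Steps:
(-2429 - 2063)/(2603 + O) = (-2429 - 2063)/(2603 - 2220) = -4492/383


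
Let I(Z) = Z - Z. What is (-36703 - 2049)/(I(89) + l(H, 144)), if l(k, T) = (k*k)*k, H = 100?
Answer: -1211/31250 ≈ -0.038752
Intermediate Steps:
I(Z) = 0
l(k, T) = k³ (l(k, T) = k²*k = k³)
(-36703 - 2049)/(I(89) + l(H, 144)) = (-36703 - 2049)/(0 + 100³) = -38752/(0 + 1000000) = -38752/1000000 = -38752*1/1000000 = -1211/31250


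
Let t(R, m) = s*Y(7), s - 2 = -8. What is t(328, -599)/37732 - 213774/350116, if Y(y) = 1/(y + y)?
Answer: -14115973581/23118509596 ≈ -0.61059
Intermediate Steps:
s = -6 (s = 2 - 8 = -6)
Y(y) = 1/(2*y)
t(R, m) = -3/7
t(328, -599)/37732 - 213774/350116 = -3/7/37732 - 213774/350116 = -3/7*1/37732 - 213774*1/350116 = -3/264124 - 106887/175058 = -14115973581/23118509596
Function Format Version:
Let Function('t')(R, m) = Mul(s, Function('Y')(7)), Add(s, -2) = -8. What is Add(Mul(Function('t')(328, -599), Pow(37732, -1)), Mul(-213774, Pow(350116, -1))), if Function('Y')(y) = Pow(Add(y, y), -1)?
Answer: Rational(-14115973581, 23118509596) ≈ -0.61059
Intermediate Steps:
s = -6 (s = Add(2, -8) = -6)
Function('Y')(y) = Mul(Rational(1, 2), Pow(y, -1)) (Function('Y')(y) = Pow(Mul(2, y), -1) = Mul(Rational(1, 2), Pow(y, -1)))
Function('t')(R, m) = Rational(-3, 7) (Function('t')(R, m) = Mul(-6, Mul(Rational(1, 2), Pow(7, -1))) = Mul(-6, Mul(Rational(1, 2), Rational(1, 7))) = Mul(-6, Rational(1, 14)) = Rational(-3, 7))
Add(Mul(Function('t')(328, -599), Pow(37732, -1)), Mul(-213774, Pow(350116, -1))) = Add(Mul(Rational(-3, 7), Pow(37732, -1)), Mul(-213774, Pow(350116, -1))) = Add(Mul(Rational(-3, 7), Rational(1, 37732)), Mul(-213774, Rational(1, 350116))) = Add(Rational(-3, 264124), Rational(-106887, 175058)) = Rational(-14115973581, 23118509596)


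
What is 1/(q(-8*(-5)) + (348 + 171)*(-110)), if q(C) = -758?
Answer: -1/57848 ≈ -1.7287e-5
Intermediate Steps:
1/(q(-8*(-5)) + (348 + 171)*(-110)) = 1/(-758 + (348 + 171)*(-110)) = 1/(-758 + 519*(-110)) = 1/(-758 - 57090) = 1/(-57848) = -1/57848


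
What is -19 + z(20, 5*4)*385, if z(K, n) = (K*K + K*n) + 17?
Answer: 314526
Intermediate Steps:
z(K, n) = 17 + K² + K*n (z(K, n) = (K² + K*n) + 17 = 17 + K² + K*n)
-19 + z(20, 5*4)*385 = -19 + (17 + 20² + 20*(5*4))*385 = -19 + (17 + 400 + 20*20)*385 = -19 + (17 + 400 + 400)*385 = -19 + 817*385 = -19 + 314545 = 314526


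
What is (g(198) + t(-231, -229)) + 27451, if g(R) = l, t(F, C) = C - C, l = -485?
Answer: 26966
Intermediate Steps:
t(F, C) = 0
g(R) = -485
(g(198) + t(-231, -229)) + 27451 = (-485 + 0) + 27451 = -485 + 27451 = 26966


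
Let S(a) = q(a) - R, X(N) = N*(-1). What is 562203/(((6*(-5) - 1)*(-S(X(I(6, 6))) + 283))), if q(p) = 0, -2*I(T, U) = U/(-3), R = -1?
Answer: -187401/2914 ≈ -64.311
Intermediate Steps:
I(T, U) = U/6 (I(T, U) = -U/(2*(-3)) = -U*(-1)/(2*3) = -(-1)*U/6 = U/6)
X(N) = -N
S(a) = 1 (S(a) = 0 - 1*(-1) = 0 + 1 = 1)
562203/(((6*(-5) - 1)*(-S(X(I(6, 6))) + 283))) = 562203/(((6*(-5) - 1)*(-1*1 + 283))) = 562203/(((-30 - 1)*(-1 + 283))) = 562203/((-31*282)) = 562203/(-8742) = 562203*(-1/8742) = -187401/2914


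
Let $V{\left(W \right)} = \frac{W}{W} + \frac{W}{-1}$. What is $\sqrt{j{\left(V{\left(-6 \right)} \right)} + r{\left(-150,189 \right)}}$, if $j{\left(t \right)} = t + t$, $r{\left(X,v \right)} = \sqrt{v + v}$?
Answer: $\sqrt{14 + 3 \sqrt{42}} \approx 5.7829$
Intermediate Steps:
$r{\left(X,v \right)} = \sqrt{2} \sqrt{v}$ ($r{\left(X,v \right)} = \sqrt{2 v} = \sqrt{2} \sqrt{v}$)
$V{\left(W \right)} = 1 - W$ ($V{\left(W \right)} = 1 + W \left(-1\right) = 1 - W$)
$j{\left(t \right)} = 2 t$
$\sqrt{j{\left(V{\left(-6 \right)} \right)} + r{\left(-150,189 \right)}} = \sqrt{2 \left(1 - -6\right) + \sqrt{2} \sqrt{189}} = \sqrt{2 \left(1 + 6\right) + \sqrt{2} \cdot 3 \sqrt{21}} = \sqrt{2 \cdot 7 + 3 \sqrt{42}} = \sqrt{14 + 3 \sqrt{42}}$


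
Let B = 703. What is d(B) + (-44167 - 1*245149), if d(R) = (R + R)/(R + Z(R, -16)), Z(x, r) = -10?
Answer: -200494582/693 ≈ -2.8931e+5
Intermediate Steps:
d(R) = 2*R/(-10 + R) (d(R) = (R + R)/(R - 10) = (2*R)/(-10 + R) = 2*R/(-10 + R))
d(B) + (-44167 - 1*245149) = 2*703/(-10 + 703) + (-44167 - 1*245149) = 2*703/693 + (-44167 - 245149) = 2*703*(1/693) - 289316 = 1406/693 - 289316 = -200494582/693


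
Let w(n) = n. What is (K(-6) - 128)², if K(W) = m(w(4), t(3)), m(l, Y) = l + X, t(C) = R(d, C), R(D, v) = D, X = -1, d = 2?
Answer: 15625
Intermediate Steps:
t(C) = 2
m(l, Y) = -1 + l (m(l, Y) = l - 1 = -1 + l)
K(W) = 3 (K(W) = -1 + 4 = 3)
(K(-6) - 128)² = (3 - 128)² = (-125)² = 15625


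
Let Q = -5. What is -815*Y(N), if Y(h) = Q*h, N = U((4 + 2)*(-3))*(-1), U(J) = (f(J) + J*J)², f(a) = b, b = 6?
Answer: -443767500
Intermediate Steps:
f(a) = 6
U(J) = (6 + J²)² (U(J) = (6 + J*J)² = (6 + J²)²)
N = -108900 (N = (6 + ((4 + 2)*(-3))²)²*(-1) = (6 + (6*(-3))²)²*(-1) = (6 + (-18)²)²*(-1) = (6 + 324)²*(-1) = 330²*(-1) = 108900*(-1) = -108900)
Y(h) = -5*h
-815*Y(N) = -(-4075)*(-108900) = -815*544500 = -443767500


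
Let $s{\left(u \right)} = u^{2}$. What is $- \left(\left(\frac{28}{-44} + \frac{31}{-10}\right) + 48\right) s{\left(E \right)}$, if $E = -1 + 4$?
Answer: $- \frac{43821}{110} \approx -398.37$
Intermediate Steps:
$E = 3$
$- \left(\left(\frac{28}{-44} + \frac{31}{-10}\right) + 48\right) s{\left(E \right)} = - \left(\left(\frac{28}{-44} + \frac{31}{-10}\right) + 48\right) 3^{2} = - \left(\left(28 \left(- \frac{1}{44}\right) + 31 \left(- \frac{1}{10}\right)\right) + 48\right) 9 = - \left(\left(- \frac{7}{11} - \frac{31}{10}\right) + 48\right) 9 = - \left(- \frac{411}{110} + 48\right) 9 = - \frac{4869 \cdot 9}{110} = \left(-1\right) \frac{43821}{110} = - \frac{43821}{110}$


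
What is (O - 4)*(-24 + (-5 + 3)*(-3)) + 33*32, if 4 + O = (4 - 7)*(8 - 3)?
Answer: 1470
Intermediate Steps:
O = -19 (O = -4 + (4 - 7)*(8 - 3) = -4 - 3*5 = -4 - 15 = -19)
(O - 4)*(-24 + (-5 + 3)*(-3)) + 33*32 = (-19 - 4)*(-24 + (-5 + 3)*(-3)) + 33*32 = -23*(-24 - 2*(-3)) + 1056 = -23*(-24 + 6) + 1056 = -23*(-18) + 1056 = 414 + 1056 = 1470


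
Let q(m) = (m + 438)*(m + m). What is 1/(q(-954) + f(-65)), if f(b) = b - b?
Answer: 1/984528 ≈ 1.0157e-6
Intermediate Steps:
f(b) = 0
q(m) = 2*m*(438 + m) (q(m) = (438 + m)*(2*m) = 2*m*(438 + m))
1/(q(-954) + f(-65)) = 1/(2*(-954)*(438 - 954) + 0) = 1/(2*(-954)*(-516) + 0) = 1/(984528 + 0) = 1/984528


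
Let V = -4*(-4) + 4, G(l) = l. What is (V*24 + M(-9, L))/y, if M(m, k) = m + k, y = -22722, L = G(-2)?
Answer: -67/3246 ≈ -0.020641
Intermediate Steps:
L = -2
V = 20 (V = 16 + 4 = 20)
M(m, k) = k + m
(V*24 + M(-9, L))/y = (20*24 + (-2 - 9))/(-22722) = (480 - 11)*(-1/22722) = 469*(-1/22722) = -67/3246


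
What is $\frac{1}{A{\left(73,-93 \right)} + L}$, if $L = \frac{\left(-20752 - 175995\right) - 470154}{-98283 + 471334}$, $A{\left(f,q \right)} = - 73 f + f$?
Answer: $- \frac{373051}{1961422957} \approx -0.00019019$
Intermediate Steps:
$A{\left(f,q \right)} = - 72 f$
$L = - \frac{666901}{373051}$ ($L = \frac{\left(-20752 - 175995\right) - 470154}{373051} = \left(-196747 - 470154\right) \frac{1}{373051} = \left(-666901\right) \frac{1}{373051} = - \frac{666901}{373051} \approx -1.7877$)
$\frac{1}{A{\left(73,-93 \right)} + L} = \frac{1}{\left(-72\right) 73 - \frac{666901}{373051}} = \frac{1}{-5256 - \frac{666901}{373051}} = \frac{1}{- \frac{1961422957}{373051}} = - \frac{373051}{1961422957}$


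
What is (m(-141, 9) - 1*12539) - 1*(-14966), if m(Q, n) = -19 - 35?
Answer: 2373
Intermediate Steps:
m(Q, n) = -54
(m(-141, 9) - 1*12539) - 1*(-14966) = (-54 - 1*12539) - 1*(-14966) = (-54 - 12539) + 14966 = -12593 + 14966 = 2373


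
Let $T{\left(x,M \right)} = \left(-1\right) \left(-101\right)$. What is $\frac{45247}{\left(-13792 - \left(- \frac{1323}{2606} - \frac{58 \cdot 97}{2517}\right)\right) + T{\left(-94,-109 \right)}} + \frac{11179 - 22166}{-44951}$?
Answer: $- \frac{12354478218263249}{4035944069870585} \approx -3.0611$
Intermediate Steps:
$T{\left(x,M \right)} = 101$
$\frac{45247}{\left(-13792 - \left(- \frac{1323}{2606} - \frac{58 \cdot 97}{2517}\right)\right) + T{\left(-94,-109 \right)}} + \frac{11179 - 22166}{-44951} = \frac{45247}{\left(-13792 - \left(- \frac{1323}{2606} - \frac{58 \cdot 97}{2517}\right)\right) + 101} + \frac{11179 - 22166}{-44951} = \frac{45247}{\left(-13792 + \left(5626 \cdot \frac{1}{2517} - - \frac{1323}{2606}\right)\right) + 101} - - \frac{10987}{44951} = \frac{45247}{\left(-13792 + \left(\frac{5626}{2517} + \frac{1323}{2606}\right)\right) + 101} + \frac{10987}{44951} = \frac{45247}{\left(-13792 + \frac{17991347}{6559302}\right) + 101} + \frac{10987}{44951} = \frac{45247}{- \frac{90447901837}{6559302} + 101} + \frac{10987}{44951} = \frac{45247}{- \frac{89785412335}{6559302}} + \frac{10987}{44951} = 45247 \left(- \frac{6559302}{89785412335}\right) + \frac{10987}{44951} = - \frac{296788737594}{89785412335} + \frac{10987}{44951} = - \frac{12354478218263249}{4035944069870585}$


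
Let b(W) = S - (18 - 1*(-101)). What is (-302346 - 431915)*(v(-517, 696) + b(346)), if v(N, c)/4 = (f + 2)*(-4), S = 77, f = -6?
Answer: -16153742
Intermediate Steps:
v(N, c) = 64 (v(N, c) = 4*((-6 + 2)*(-4)) = 4*(-4*(-4)) = 4*16 = 64)
b(W) = -42 (b(W) = 77 - (18 - 1*(-101)) = 77 - (18 + 101) = 77 - 1*119 = 77 - 119 = -42)
(-302346 - 431915)*(v(-517, 696) + b(346)) = (-302346 - 431915)*(64 - 42) = -734261*22 = -16153742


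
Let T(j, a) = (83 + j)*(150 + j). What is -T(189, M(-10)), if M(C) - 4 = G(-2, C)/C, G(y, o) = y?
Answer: -92208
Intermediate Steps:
M(C) = 4 - 2/C
-T(189, M(-10)) = -(12450 + 189**2 + 233*189) = -(12450 + 35721 + 44037) = -1*92208 = -92208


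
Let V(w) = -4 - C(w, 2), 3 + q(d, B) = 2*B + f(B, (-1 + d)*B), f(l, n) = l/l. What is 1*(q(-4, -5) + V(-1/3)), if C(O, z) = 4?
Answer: -20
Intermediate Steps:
f(l, n) = 1
q(d, B) = -2 + 2*B (q(d, B) = -3 + (2*B + 1) = -3 + (1 + 2*B) = -2 + 2*B)
V(w) = -8 (V(w) = -4 - 1*4 = -4 - 4 = -8)
1*(q(-4, -5) + V(-1/3)) = 1*((-2 + 2*(-5)) - 8) = 1*((-2 - 10) - 8) = 1*(-12 - 8) = 1*(-20) = -20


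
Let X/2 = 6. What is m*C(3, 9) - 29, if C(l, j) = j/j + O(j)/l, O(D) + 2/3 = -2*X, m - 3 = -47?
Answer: 2599/9 ≈ 288.78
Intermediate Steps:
m = -44 (m = 3 - 47 = -44)
X = 12 (X = 2*6 = 12)
O(D) = -74/3 (O(D) = -2/3 - 2*12 = -2/3 - 24 = -74/3)
C(l, j) = 1 - 74/(3*l) (C(l, j) = j/j - 74/(3*l) = 1 - 74/(3*l))
m*C(3, 9) - 29 = -44*(-74/3 + 3)/3 - 29 = -44*(-65)/(3*3) - 29 = -44*(-65/9) - 29 = 2860/9 - 29 = 2599/9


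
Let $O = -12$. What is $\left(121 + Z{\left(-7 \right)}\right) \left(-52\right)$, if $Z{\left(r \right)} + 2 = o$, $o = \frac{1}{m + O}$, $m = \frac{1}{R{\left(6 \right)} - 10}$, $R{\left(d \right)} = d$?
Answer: $- \frac{303004}{49} \approx -6183.8$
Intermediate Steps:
$m = - \frac{1}{4}$ ($m = \frac{1}{6 - 10} = \frac{1}{-4} = - \frac{1}{4} \approx -0.25$)
$o = - \frac{4}{49}$ ($o = \frac{1}{- \frac{1}{4} - 12} = \frac{1}{- \frac{49}{4}} = - \frac{4}{49} \approx -0.081633$)
$Z{\left(r \right)} = - \frac{102}{49}$ ($Z{\left(r \right)} = -2 - \frac{4}{49} = - \frac{102}{49}$)
$\left(121 + Z{\left(-7 \right)}\right) \left(-52\right) = \left(121 - \frac{102}{49}\right) \left(-52\right) = \frac{5827}{49} \left(-52\right) = - \frac{303004}{49}$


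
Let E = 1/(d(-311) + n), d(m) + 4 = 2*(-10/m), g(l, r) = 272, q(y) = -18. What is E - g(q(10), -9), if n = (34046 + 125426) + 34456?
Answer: -16404424137/60310384 ≈ -272.00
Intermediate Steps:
n = 193928 (n = 159472 + 34456 = 193928)
d(m) = -4 - 20/m (d(m) = -4 + 2*(-10/m) = -4 - 20/m)
E = 311/60310384 (E = 1/((-4 - 20/(-311)) + 193928) = 1/((-4 - 20*(-1/311)) + 193928) = 1/((-4 + 20/311) + 193928) = 1/(-1224/311 + 193928) = 1/(60310384/311) = 311/60310384 ≈ 5.1567e-6)
E - g(q(10), -9) = 311/60310384 - 1*272 = 311/60310384 - 272 = -16404424137/60310384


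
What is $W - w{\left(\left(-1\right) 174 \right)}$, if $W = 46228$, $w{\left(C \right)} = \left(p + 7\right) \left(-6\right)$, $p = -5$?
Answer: $46240$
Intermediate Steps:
$w{\left(C \right)} = -12$ ($w{\left(C \right)} = \left(-5 + 7\right) \left(-6\right) = 2 \left(-6\right) = -12$)
$W - w{\left(\left(-1\right) 174 \right)} = 46228 - -12 = 46228 + 12 = 46240$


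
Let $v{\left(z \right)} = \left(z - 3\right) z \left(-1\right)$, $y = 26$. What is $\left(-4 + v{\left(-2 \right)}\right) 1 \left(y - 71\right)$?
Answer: $630$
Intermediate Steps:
$v{\left(z \right)} = - z \left(-3 + z\right)$ ($v{\left(z \right)} = \left(-3 + z\right) \left(- z\right) = - z \left(-3 + z\right)$)
$\left(-4 + v{\left(-2 \right)}\right) 1 \left(y - 71\right) = \left(-4 - 2 \left(3 - -2\right)\right) 1 \left(26 - 71\right) = \left(-4 - 2 \left(3 + 2\right)\right) 1 \left(-45\right) = \left(-4 - 10\right) 1 \left(-45\right) = \left(-14\right) 1 \left(-45\right) = \left(-14\right) \left(-45\right) = 630$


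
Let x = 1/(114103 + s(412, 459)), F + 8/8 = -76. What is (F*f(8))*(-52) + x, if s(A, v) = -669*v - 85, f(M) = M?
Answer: 6183873695/193053 ≈ 32032.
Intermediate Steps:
s(A, v) = -85 - 669*v
F = -77 (F = -1 - 76 = -77)
x = -1/193053 (x = 1/(114103 + (-85 - 669*459)) = 1/(114103 + (-85 - 307071)) = 1/(114103 - 307156) = 1/(-193053) = -1/193053 ≈ -5.1799e-6)
(F*f(8))*(-52) + x = -77*8*(-52) - 1/193053 = -616*(-52) - 1/193053 = 32032 - 1/193053 = 6183873695/193053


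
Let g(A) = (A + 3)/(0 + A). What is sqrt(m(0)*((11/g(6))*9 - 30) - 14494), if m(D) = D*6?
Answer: I*sqrt(14494) ≈ 120.39*I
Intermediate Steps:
g(A) = (3 + A)/A
m(D) = 6*D
sqrt(m(0)*((11/g(6))*9 - 30) - 14494) = sqrt((6*0)*((11/(((3 + 6)/6)))*9 - 30) - 14494) = sqrt(0*((11/(((1/6)*9)))*9 - 30) - 14494) = sqrt(0*((11/(3/2))*9 - 30) - 14494) = sqrt(0*((11*(2/3))*9 - 30) - 14494) = sqrt(0*((22/3)*9 - 30) - 14494) = sqrt(0*(66 - 30) - 14494) = sqrt(0*36 - 14494) = sqrt(0 - 14494) = sqrt(-14494) = I*sqrt(14494)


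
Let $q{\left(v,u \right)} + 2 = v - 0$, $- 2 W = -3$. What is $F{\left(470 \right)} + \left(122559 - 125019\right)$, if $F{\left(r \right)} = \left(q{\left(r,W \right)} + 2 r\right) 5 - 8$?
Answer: $4572$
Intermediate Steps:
$W = \frac{3}{2}$ ($W = \left(- \frac{1}{2}\right) \left(-3\right) = \frac{3}{2} \approx 1.5$)
$q{\left(v,u \right)} = -2 + v$ ($q{\left(v,u \right)} = -2 + \left(v - 0\right) = -2 + \left(v + 0\right) = -2 + v$)
$F{\left(r \right)} = -18 + 15 r$ ($F{\left(r \right)} = \left(\left(-2 + r\right) + 2 r\right) 5 - 8 = \left(-2 + 3 r\right) 5 - 8 = \left(-10 + 15 r\right) - 8 = -18 + 15 r$)
$F{\left(470 \right)} + \left(122559 - 125019\right) = \left(-18 + 15 \cdot 470\right) + \left(122559 - 125019\right) = \left(-18 + 7050\right) + \left(122559 - 125019\right) = 7032 - 2460 = 4572$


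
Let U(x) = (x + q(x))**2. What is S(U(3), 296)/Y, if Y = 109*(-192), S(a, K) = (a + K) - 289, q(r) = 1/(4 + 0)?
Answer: -281/334848 ≈ -0.00083919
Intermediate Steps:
q(r) = 1/4
U(x) = (1/4 + x)**2 (U(x) = (x + 1/4)**2 = (1/4 + x)**2)
S(a, K) = -289 + K + a (S(a, K) = (K + a) - 289 = -289 + K + a)
Y = -20928
S(U(3), 296)/Y = (-289 + 296 + (1 + 4*3)**2/16)/(-20928) = (-289 + 296 + (1 + 12)**2/16)*(-1/20928) = (-289 + 296 + (1/16)*13**2)*(-1/20928) = (-289 + 296 + (1/16)*169)*(-1/20928) = (-289 + 296 + 169/16)*(-1/20928) = (281/16)*(-1/20928) = -281/334848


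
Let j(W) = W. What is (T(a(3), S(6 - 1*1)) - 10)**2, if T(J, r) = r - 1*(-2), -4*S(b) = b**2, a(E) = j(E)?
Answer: 3249/16 ≈ 203.06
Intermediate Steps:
a(E) = E
S(b) = -b**2/4
T(J, r) = 2 + r (T(J, r) = r + 2 = 2 + r)
(T(a(3), S(6 - 1*1)) - 10)**2 = ((2 - (6 - 1*1)**2/4) - 10)**2 = ((2 - (6 - 1)**2/4) - 10)**2 = ((2 - 1/4*5**2) - 10)**2 = ((2 - 1/4*25) - 10)**2 = ((2 - 25/4) - 10)**2 = (-17/4 - 10)**2 = (-57/4)**2 = 3249/16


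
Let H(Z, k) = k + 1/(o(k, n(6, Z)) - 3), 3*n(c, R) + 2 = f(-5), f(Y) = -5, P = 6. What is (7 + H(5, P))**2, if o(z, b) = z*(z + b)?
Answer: 61504/361 ≈ 170.37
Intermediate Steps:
n(c, R) = -7/3 (n(c, R) = -2/3 + (1/3)*(-5) = -2/3 - 5/3 = -7/3)
o(z, b) = z*(b + z)
H(Z, k) = k + 1/(-3 + k*(-7/3 + k)) (H(Z, k) = k + 1/(k*(-7/3 + k) - 3) = k + 1/(-3 + k*(-7/3 + k)))
(7 + H(5, P))**2 = (7 + (3 - 9*6 + 6**2*(-7 + 3*6))/(-9 + 6*(-7 + 3*6)))**2 = (7 + (3 - 54 + 36*(-7 + 18))/(-9 + 6*(-7 + 18)))**2 = (7 + (3 - 54 + 36*11)/(-9 + 6*11))**2 = (7 + (3 - 54 + 396)/(-9 + 66))**2 = (7 + 345/57)**2 = (7 + (1/57)*345)**2 = (7 + 115/19)**2 = (248/19)**2 = 61504/361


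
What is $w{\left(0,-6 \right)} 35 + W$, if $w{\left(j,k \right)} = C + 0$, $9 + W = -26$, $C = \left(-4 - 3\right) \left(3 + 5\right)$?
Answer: $-1995$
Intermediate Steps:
$C = -56$ ($C = \left(-7\right) 8 = -56$)
$W = -35$ ($W = -9 - 26 = -35$)
$w{\left(j,k \right)} = -56$ ($w{\left(j,k \right)} = -56 + 0 = -56$)
$w{\left(0,-6 \right)} 35 + W = \left(-56\right) 35 - 35 = -1960 - 35 = -1995$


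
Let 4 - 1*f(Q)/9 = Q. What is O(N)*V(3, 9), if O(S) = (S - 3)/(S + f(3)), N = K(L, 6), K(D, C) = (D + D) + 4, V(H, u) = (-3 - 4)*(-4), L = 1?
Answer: 28/5 ≈ 5.6000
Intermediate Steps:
V(H, u) = 28 (V(H, u) = -7*(-4) = 28)
f(Q) = 36 - 9*Q
K(D, C) = 4 + 2*D (K(D, C) = 2*D + 4 = 4 + 2*D)
N = 6 (N = 4 + 2*1 = 4 + 2 = 6)
O(S) = (-3 + S)/(9 + S) (O(S) = (S - 3)/(S + (36 - 9*3)) = (-3 + S)/(S + (36 - 27)) = (-3 + S)/(S + 9) = (-3 + S)/(9 + S))
O(N)*V(3, 9) = ((-3 + 6)/(9 + 6))*28 = (3/15)*28 = ((1/15)*3)*28 = (1/5)*28 = 28/5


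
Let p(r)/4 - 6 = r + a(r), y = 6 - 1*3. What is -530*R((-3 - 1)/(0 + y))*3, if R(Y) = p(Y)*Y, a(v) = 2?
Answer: 169600/3 ≈ 56533.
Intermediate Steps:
y = 3 (y = 6 - 3 = 3)
p(r) = 32 + 4*r (p(r) = 24 + 4*(r + 2) = 24 + 4*(2 + r) = 24 + (8 + 4*r) = 32 + 4*r)
R(Y) = Y*(32 + 4*Y) (R(Y) = (32 + 4*Y)*Y = Y*(32 + 4*Y))
-530*R((-3 - 1)/(0 + y))*3 = -530*4*((-3 - 1)/(0 + 3))*(8 + (-3 - 1)/(0 + 3))*3 = -530*4*(-4/3)*(8 - 4/3)*3 = -530*4*(-4/3)*(20/3)*3 = -(-169600)*3/9 = -530*(-320/3) = 169600/3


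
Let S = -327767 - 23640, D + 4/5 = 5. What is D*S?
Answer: -7379547/5 ≈ -1.4759e+6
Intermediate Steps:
D = 21/5 (D = -⅘ + 5 = 21/5 ≈ 4.2000)
S = -351407
D*S = (21/5)*(-351407) = -7379547/5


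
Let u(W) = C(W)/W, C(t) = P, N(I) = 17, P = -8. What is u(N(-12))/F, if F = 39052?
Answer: -2/165971 ≈ -1.2050e-5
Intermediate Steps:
C(t) = -8
u(W) = -8/W
u(N(-12))/F = -8/17/39052 = -8*1/17*(1/39052) = -8/17*1/39052 = -2/165971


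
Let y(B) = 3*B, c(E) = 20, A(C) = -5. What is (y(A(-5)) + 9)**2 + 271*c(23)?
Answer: 5456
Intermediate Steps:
(y(A(-5)) + 9)**2 + 271*c(23) = (3*(-5) + 9)**2 + 271*20 = (-15 + 9)**2 + 5420 = (-6)**2 + 5420 = 36 + 5420 = 5456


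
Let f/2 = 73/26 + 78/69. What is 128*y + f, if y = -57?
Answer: -2179149/299 ≈ -7288.1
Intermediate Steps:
f = 2355/299 (f = 2*(73/26 + 78/69) = 2*(73*(1/26) + 78*(1/69)) = 2*(73/26 + 26/23) = 2*(2355/598) = 2355/299 ≈ 7.8763)
128*y + f = 128*(-57) + 2355/299 = -7296 + 2355/299 = -2179149/299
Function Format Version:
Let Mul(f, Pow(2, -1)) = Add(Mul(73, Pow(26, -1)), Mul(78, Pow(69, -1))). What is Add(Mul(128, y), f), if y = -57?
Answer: Rational(-2179149, 299) ≈ -7288.1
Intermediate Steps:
f = Rational(2355, 299) (f = Mul(2, Add(Mul(73, Pow(26, -1)), Mul(78, Pow(69, -1)))) = Mul(2, Add(Mul(73, Rational(1, 26)), Mul(78, Rational(1, 69)))) = Mul(2, Add(Rational(73, 26), Rational(26, 23))) = Mul(2, Rational(2355, 598)) = Rational(2355, 299) ≈ 7.8763)
Add(Mul(128, y), f) = Add(Mul(128, -57), Rational(2355, 299)) = Add(-7296, Rational(2355, 299)) = Rational(-2179149, 299)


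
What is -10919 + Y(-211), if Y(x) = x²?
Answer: 33602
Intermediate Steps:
-10919 + Y(-211) = -10919 + (-211)² = -10919 + 44521 = 33602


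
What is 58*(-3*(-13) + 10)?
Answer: 2842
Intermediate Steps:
58*(-3*(-13) + 10) = 58*(39 + 10) = 58*49 = 2842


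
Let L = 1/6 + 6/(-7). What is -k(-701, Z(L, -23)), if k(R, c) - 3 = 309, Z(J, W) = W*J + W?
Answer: -312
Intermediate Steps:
L = -29/42 (L = 1*(⅙) + 6*(-⅐) = ⅙ - 6/7 = -29/42 ≈ -0.69048)
Z(J, W) = W + J*W (Z(J, W) = J*W + W = W + J*W)
k(R, c) = 312 (k(R, c) = 3 + 309 = 312)
-k(-701, Z(L, -23)) = -1*312 = -312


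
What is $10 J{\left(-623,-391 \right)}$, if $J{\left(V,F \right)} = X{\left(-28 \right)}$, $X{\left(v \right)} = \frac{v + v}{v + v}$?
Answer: $10$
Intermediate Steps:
$X{\left(v \right)} = 1$ ($X{\left(v \right)} = \frac{2 v}{2 v} = 2 v \frac{1}{2 v} = 1$)
$J{\left(V,F \right)} = 1$
$10 J{\left(-623,-391 \right)} = 10 \cdot 1 = 10$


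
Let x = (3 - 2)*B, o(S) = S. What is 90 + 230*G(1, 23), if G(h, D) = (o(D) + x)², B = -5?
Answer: 74610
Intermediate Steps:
x = -5 (x = (3 - 2)*(-5) = 1*(-5) = -5)
G(h, D) = (-5 + D)² (G(h, D) = (D - 5)² = (-5 + D)²)
90 + 230*G(1, 23) = 90 + 230*(-5 + 23)² = 90 + 230*18² = 90 + 230*324 = 90 + 74520 = 74610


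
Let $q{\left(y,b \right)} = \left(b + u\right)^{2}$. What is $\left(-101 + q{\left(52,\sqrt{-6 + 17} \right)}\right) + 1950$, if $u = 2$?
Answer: $1864 + 4 \sqrt{11} \approx 1877.3$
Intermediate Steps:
$q{\left(y,b \right)} = \left(2 + b\right)^{2}$ ($q{\left(y,b \right)} = \left(b + 2\right)^{2} = \left(2 + b\right)^{2}$)
$\left(-101 + q{\left(52,\sqrt{-6 + 17} \right)}\right) + 1950 = \left(-101 + \left(2 + \sqrt{-6 + 17}\right)^{2}\right) + 1950 = \left(-101 + \left(2 + \sqrt{11}\right)^{2}\right) + 1950 = 1849 + \left(2 + \sqrt{11}\right)^{2}$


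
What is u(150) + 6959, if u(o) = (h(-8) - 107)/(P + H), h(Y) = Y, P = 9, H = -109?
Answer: 139203/20 ≈ 6960.1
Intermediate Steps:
u(o) = 23/20 (u(o) = (-8 - 107)/(9 - 109) = -115/(-100) = -115*(-1/100) = 23/20)
u(150) + 6959 = 23/20 + 6959 = 139203/20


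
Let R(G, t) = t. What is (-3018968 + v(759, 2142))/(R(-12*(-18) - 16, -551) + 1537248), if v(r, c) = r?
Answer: -3018209/1536697 ≈ -1.9641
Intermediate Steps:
(-3018968 + v(759, 2142))/(R(-12*(-18) - 16, -551) + 1537248) = (-3018968 + 759)/(-551 + 1537248) = -3018209/1536697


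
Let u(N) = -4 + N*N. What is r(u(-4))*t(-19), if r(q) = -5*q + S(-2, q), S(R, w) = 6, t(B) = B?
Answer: 1026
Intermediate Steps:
u(N) = -4 + N**2
r(q) = 6 - 5*q (r(q) = -5*q + 6 = 6 - 5*q)
r(u(-4))*t(-19) = (6 - 5*(-4 + (-4)**2))*(-19) = (6 - 5*(-4 + 16))*(-19) = (6 - 5*12)*(-19) = (6 - 60)*(-19) = -54*(-19) = 1026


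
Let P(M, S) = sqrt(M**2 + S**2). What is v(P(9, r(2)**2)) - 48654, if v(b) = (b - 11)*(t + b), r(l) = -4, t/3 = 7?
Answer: -48548 + 10*sqrt(337) ≈ -48364.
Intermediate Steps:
t = 21 (t = 3*7 = 21)
v(b) = (-11 + b)*(21 + b) (v(b) = (b - 11)*(21 + b) = (-11 + b)*(21 + b))
v(P(9, r(2)**2)) - 48654 = (-231 + (sqrt(9**2 + ((-4)**2)**2))**2 + 10*sqrt(9**2 + ((-4)**2)**2)) - 48654 = (-231 + (sqrt(81 + 16**2))**2 + 10*sqrt(81 + 16**2)) - 48654 = (-231 + (sqrt(81 + 256))**2 + 10*sqrt(81 + 256)) - 48654 = (-231 + (sqrt(337))**2 + 10*sqrt(337)) - 48654 = (-231 + 337 + 10*sqrt(337)) - 48654 = (106 + 10*sqrt(337)) - 48654 = -48548 + 10*sqrt(337)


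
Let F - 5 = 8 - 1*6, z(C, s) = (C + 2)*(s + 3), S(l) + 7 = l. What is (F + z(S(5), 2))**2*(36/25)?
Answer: 1764/25 ≈ 70.560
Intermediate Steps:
S(l) = -7 + l
z(C, s) = (2 + C)*(3 + s)
F = 7 (F = 5 + (8 - 1*6) = 5 + (8 - 6) = 5 + 2 = 7)
(F + z(S(5), 2))**2*(36/25) = (7 + (6 + 2*2 + 3*(-7 + 5) + (-7 + 5)*2))**2*(36/25) = (7 + (6 + 4 + 3*(-2) - 2*2))**2*(36*(1/25)) = (7 + (6 + 4 - 6 - 4))**2*(36/25) = (7 + 0)**2*(36/25) = 7**2*(36/25) = 49*(36/25) = 1764/25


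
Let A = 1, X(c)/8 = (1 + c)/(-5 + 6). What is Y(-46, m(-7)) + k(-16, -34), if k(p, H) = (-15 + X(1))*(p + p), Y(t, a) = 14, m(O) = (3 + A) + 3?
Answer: -18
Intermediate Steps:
X(c) = 8 + 8*c (X(c) = 8*((1 + c)/(-5 + 6)) = 8*((1 + c)/1) = 8*((1 + c)*1) = 8*(1 + c) = 8 + 8*c)
m(O) = 7 (m(O) = (3 + 1) + 3 = 4 + 3 = 7)
k(p, H) = 2*p (k(p, H) = (-15 + (8 + 8*1))*(p + p) = (-15 + (8 + 8))*(2*p) = (-15 + 16)*(2*p) = 1*(2*p) = 2*p)
Y(-46, m(-7)) + k(-16, -34) = 14 + 2*(-16) = 14 - 32 = -18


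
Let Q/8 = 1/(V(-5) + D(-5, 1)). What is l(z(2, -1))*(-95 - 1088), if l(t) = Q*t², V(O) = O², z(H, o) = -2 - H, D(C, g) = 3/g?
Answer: -5408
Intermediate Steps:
Q = 2/7 (Q = 8/((-5)² + 3/1) = 8/(25 + 3*1) = 8/(25 + 3) = 8/28 = 8*(1/28) = 2/7 ≈ 0.28571)
l(t) = 2*t²/7
l(z(2, -1))*(-95 - 1088) = (2*(-2 - 1*2)²/7)*(-95 - 1088) = (2*(-2 - 2)²/7)*(-1183) = ((2/7)*(-4)²)*(-1183) = ((2/7)*16)*(-1183) = (32/7)*(-1183) = -5408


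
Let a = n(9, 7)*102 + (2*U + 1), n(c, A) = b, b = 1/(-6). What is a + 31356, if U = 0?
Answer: 31340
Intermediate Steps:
b = -⅙ ≈ -0.16667
n(c, A) = -⅙
a = -16 (a = -⅙*102 + (2*0 + 1) = -17 + (0 + 1) = -17 + 1 = -16)
a + 31356 = -16 + 31356 = 31340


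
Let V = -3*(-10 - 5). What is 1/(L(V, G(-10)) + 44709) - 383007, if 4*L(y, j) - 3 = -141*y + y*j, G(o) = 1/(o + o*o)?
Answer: -132133201915/344989 ≈ -3.8301e+5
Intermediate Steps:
G(o) = 1/(o + o²)
V = 45 (V = -3*(-15) = 45)
L(y, j) = ¾ - 141*y/4 + j*y/4 (L(y, j) = ¾ + (-141*y + y*j)/4 = ¾ + (-141*y + j*y)/4 = ¾ + (-141*y/4 + j*y/4) = ¾ - 141*y/4 + j*y/4)
1/(L(V, G(-10)) + 44709) - 383007 = 1/((¾ - 141/4*45 + (¼)*(1/((-10)*(1 - 10)))*45) + 44709) - 383007 = 1/((¾ - 6345/4 + (¼)*(-⅒/(-9))*45) + 44709) - 383007 = 1/((¾ - 6345/4 + (¼)*(-⅒*(-⅑))*45) + 44709) - 383007 = 1/((¾ - 6345/4 + (¼)*(1/90)*45) + 44709) - 383007 = 1/((¾ - 6345/4 + ⅛) + 44709) - 383007 = 1/(-12683/8 + 44709) - 383007 = 1/(344989/8) - 383007 = 8/344989 - 383007 = -132133201915/344989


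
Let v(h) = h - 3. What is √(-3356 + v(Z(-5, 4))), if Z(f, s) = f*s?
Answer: I*√3379 ≈ 58.129*I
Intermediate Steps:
v(h) = -3 + h
√(-3356 + v(Z(-5, 4))) = √(-3356 + (-3 - 5*4)) = √(-3356 + (-3 - 20)) = √(-3356 - 23) = √(-3379) = I*√3379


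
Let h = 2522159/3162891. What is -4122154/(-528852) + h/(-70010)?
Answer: 12677551534639176/1626469627660435 ≈ 7.7945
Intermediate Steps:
h = 2522159/3162891 (h = 2522159*(1/3162891) = 2522159/3162891 ≈ 0.79742)
-4122154/(-528852) + h/(-70010) = -4122154/(-528852) + (2522159/3162891)/(-70010) = -4122154*(-1/528852) + (2522159/3162891)*(-1/70010) = 2061077/264426 - 2522159/221433998910 = 12677551534639176/1626469627660435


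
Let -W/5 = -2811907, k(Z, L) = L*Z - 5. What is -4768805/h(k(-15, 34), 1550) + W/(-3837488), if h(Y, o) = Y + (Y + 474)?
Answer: 4573103715095/533410832 ≈ 8573.3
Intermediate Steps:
k(Z, L) = -5 + L*Z
W = 14059535 (W = -5*(-2811907) = 14059535)
h(Y, o) = 474 + 2*Y (h(Y, o) = Y + (474 + Y) = 474 + 2*Y)
-4768805/h(k(-15, 34), 1550) + W/(-3837488) = -4768805/(474 + 2*(-5 + 34*(-15))) + 14059535/(-3837488) = -4768805/(474 + 2*(-5 - 510)) + 14059535*(-1/3837488) = -4768805/(474 + 2*(-515)) - 14059535/3837488 = -4768805/(474 - 1030) - 14059535/3837488 = -4768805/(-556) - 14059535/3837488 = -4768805*(-1/556) - 14059535/3837488 = 4768805/556 - 14059535/3837488 = 4573103715095/533410832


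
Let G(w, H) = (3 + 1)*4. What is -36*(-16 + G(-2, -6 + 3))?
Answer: 0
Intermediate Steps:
G(w, H) = 16 (G(w, H) = 4*4 = 16)
-36*(-16 + G(-2, -6 + 3)) = -36*(-16 + 16) = -36*0 = 0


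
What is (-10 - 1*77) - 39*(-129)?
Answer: 4944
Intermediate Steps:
(-10 - 1*77) - 39*(-129) = (-10 - 77) + 5031 = -87 + 5031 = 4944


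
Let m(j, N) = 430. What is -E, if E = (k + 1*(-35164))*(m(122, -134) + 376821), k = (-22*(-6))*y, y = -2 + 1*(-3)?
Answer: 13514639824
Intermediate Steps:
y = -5 (y = -2 - 3 = -5)
k = -660 (k = -22*(-6)*(-5) = 132*(-5) = -660)
E = -13514639824 (E = (-660 + 1*(-35164))*(430 + 376821) = (-660 - 35164)*377251 = -35824*377251 = -13514639824)
-E = -1*(-13514639824) = 13514639824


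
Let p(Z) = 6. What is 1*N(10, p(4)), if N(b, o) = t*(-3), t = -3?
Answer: 9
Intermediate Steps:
N(b, o) = 9 (N(b, o) = -3*(-3) = 9)
1*N(10, p(4)) = 1*9 = 9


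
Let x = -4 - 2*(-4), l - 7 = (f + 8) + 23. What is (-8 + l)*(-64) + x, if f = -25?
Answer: -316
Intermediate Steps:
l = 13 (l = 7 + ((-25 + 8) + 23) = 7 + (-17 + 23) = 7 + 6 = 13)
x = 4 (x = -4 + 8 = 4)
(-8 + l)*(-64) + x = (-8 + 13)*(-64) + 4 = 5*(-64) + 4 = -320 + 4 = -316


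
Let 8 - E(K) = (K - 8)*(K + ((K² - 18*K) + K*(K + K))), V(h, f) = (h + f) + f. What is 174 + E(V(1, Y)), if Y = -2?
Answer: 1040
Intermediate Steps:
V(h, f) = h + 2*f (V(h, f) = (f + h) + f = h + 2*f)
E(K) = 8 - (-8 + K)*(-17*K + 3*K²) (E(K) = 8 - (K - 8)*(K + ((K² - 18*K) + K*(K + K))) = 8 - (-8 + K)*(K + ((K² - 18*K) + K*(2*K))) = 8 - (-8 + K)*(K + ((K² - 18*K) + 2*K²)) = 8 - (-8 + K)*(K + (-18*K + 3*K²)) = 8 - (-8 + K)*(-17*K + 3*K²))
174 + E(V(1, Y)) = 174 + (8 - 136*(1 + 2*(-2)) - 3*(1 + 2*(-2))³ + 41*(1 + 2*(-2))²) = 174 + (8 - 136*(1 - 4) - 3*(1 - 4)³ + 41*(1 - 4)²) = 174 + (8 - 136*(-3) - 3*(-3)³ + 41*(-3)²) = 174 + (8 + 408 - 3*(-27) + 41*9) = 174 + (8 + 408 + 81 + 369) = 174 + 866 = 1040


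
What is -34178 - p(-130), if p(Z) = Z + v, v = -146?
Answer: -33902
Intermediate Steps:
p(Z) = -146 + Z (p(Z) = Z - 146 = -146 + Z)
-34178 - p(-130) = -34178 - (-146 - 130) = -34178 - 1*(-276) = -34178 + 276 = -33902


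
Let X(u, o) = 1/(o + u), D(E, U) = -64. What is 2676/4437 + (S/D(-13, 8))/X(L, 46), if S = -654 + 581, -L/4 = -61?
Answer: 15683759/47328 ≈ 331.38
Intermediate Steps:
L = 244 (L = -4*(-61) = 244)
S = -73
2676/4437 + (S/D(-13, 8))/X(L, 46) = 2676/4437 + (-73/(-64))/(1/(46 + 244)) = 2676*(1/4437) + (-73*(-1/64))/(1/290) = 892/1479 + 73/(64*(1/290)) = 892/1479 + (73/64)*290 = 892/1479 + 10585/32 = 15683759/47328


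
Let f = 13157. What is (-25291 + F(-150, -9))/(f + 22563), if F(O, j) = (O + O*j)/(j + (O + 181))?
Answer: -277601/392920 ≈ -0.70651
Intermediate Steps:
F(O, j) = (O + O*j)/(181 + O + j) (F(O, j) = (O + O*j)/(j + (181 + O)) = (O + O*j)/(181 + O + j))
(-25291 + F(-150, -9))/(f + 22563) = (-25291 - 150*(1 - 9)/(181 - 150 - 9))/(13157 + 22563) = (-25291 - 150*(-8)/22)/35720 = (-25291 - 150*1/22*(-8))*(1/35720) = (-25291 + 600/11)*(1/35720) = -277601/11*1/35720 = -277601/392920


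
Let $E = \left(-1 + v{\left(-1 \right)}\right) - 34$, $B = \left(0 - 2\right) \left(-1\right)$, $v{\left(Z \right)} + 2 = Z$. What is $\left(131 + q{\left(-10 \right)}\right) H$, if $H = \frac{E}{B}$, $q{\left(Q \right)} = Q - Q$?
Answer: $-2489$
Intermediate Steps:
$q{\left(Q \right)} = 0$
$v{\left(Z \right)} = -2 + Z$
$B = 2$ ($B = \left(-2\right) \left(-1\right) = 2$)
$E = -38$ ($E = \left(-1 - 3\right) - 34 = -4 - 34 = -38$)
$H = -19$ ($H = - \frac{38}{2} = \left(-38\right) \frac{1}{2} = -19$)
$\left(131 + q{\left(-10 \right)}\right) H = \left(131 + 0\right) \left(-19\right) = 131 \left(-19\right) = -2489$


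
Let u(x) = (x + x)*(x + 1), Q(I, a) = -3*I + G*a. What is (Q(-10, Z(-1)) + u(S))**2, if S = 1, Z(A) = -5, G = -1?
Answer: 1521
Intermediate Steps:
Q(I, a) = -a - 3*I (Q(I, a) = -3*I - a = -a - 3*I)
u(x) = 2*x*(1 + x) (u(x) = (2*x)*(1 + x) = 2*x*(1 + x))
(Q(-10, Z(-1)) + u(S))**2 = ((-1*(-5) - 3*(-10)) + 2*1*(1 + 1))**2 = ((5 + 30) + 2*1*2)**2 = (35 + 4)**2 = 39**2 = 1521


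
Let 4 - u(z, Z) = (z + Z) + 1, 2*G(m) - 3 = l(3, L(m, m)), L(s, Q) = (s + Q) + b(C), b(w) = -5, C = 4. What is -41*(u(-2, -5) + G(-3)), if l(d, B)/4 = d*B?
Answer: 4469/2 ≈ 2234.5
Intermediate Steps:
L(s, Q) = -5 + Q + s (L(s, Q) = (s + Q) - 5 = (Q + s) - 5 = -5 + Q + s)
l(d, B) = 4*B*d (l(d, B) = 4*(d*B) = 4*(B*d) = 4*B*d)
G(m) = -57/2 + 12*m (G(m) = 3/2 + (4*(-5 + m + m)*3)/2 = 3/2 + (4*(-5 + 2*m)*3)/2 = 3/2 + (-60 + 24*m)/2 = 3/2 + (-30 + 12*m) = -57/2 + 12*m)
u(z, Z) = 3 - Z - z (u(z, Z) = 4 - ((z + Z) + 1) = 4 - ((Z + z) + 1) = 4 - (1 + Z + z) = 4 + (-1 - Z - z) = 3 - Z - z)
-41*(u(-2, -5) + G(-3)) = -41*((3 - 1*(-5) - 1*(-2)) + (-57/2 + 12*(-3))) = -41*((3 + 5 + 2) + (-57/2 - 36)) = -41*(10 - 129/2) = -41*(-109/2) = 4469/2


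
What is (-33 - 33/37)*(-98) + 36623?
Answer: 1477943/37 ≈ 39944.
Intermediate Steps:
(-33 - 33/37)*(-98) + 36623 = -1254/37*(-98) + 36623 = 122892/37 + 36623 = 1477943/37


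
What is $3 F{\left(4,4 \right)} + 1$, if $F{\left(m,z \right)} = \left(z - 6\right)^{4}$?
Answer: $49$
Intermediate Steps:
$F{\left(m,z \right)} = \left(-6 + z\right)^{4}$ ($F{\left(m,z \right)} = \left(z - 6\right)^{4} = \left(-6 + z\right)^{4}$)
$3 F{\left(4,4 \right)} + 1 = 3 \left(-6 + 4\right)^{4} + 1 = 3 \left(-2\right)^{4} + 1 = 3 \cdot 16 + 1 = 48 + 1 = 49$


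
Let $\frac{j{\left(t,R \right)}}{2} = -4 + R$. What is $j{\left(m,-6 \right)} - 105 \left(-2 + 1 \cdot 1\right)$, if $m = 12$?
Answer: $85$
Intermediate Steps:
$j{\left(t,R \right)} = -8 + 2 R$ ($j{\left(t,R \right)} = 2 \left(-4 + R\right) = -8 + 2 R$)
$j{\left(m,-6 \right)} - 105 \left(-2 + 1 \cdot 1\right) = \left(-8 + 2 \left(-6\right)\right) - 105 \left(-2 + 1 \cdot 1\right) = \left(-8 - 12\right) - 105 \left(-2 + 1\right) = -20 - -105 = -20 + 105 = 85$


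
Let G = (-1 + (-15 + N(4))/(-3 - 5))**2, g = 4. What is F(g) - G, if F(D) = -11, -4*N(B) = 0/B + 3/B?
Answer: -193449/16384 ≈ -11.807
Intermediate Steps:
N(B) = -3/(4*B) (N(B) = -(0/B + 3/B)/4 = -(0 + 3/B)/4 = -3/(4*B))
G = 13225/16384 (G = (-1 + (-15 - 3/4/4)/(-3 - 5))**2 = (-1 + (-15 - 3/4*1/4)/(-8))**2 = (-1 + (-15 - 3/16)*(-1/8))**2 = (-1 - 243/16*(-1/8))**2 = (-1 + 243/128)**2 = (115/128)**2 = 13225/16384 ≈ 0.80719)
F(g) - G = -11 - 1*13225/16384 = -11 - 13225/16384 = -193449/16384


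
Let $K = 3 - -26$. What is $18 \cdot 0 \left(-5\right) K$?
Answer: $0$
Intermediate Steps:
$K = 29$ ($K = 3 + 26 = 29$)
$18 \cdot 0 \left(-5\right) K = 18 \cdot 0 \left(-5\right) 29 = 0 \left(-5\right) 29 = 0 \cdot 29 = 0$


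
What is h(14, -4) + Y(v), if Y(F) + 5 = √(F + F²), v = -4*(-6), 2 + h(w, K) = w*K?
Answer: -63 + 10*√6 ≈ -38.505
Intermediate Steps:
h(w, K) = -2 + K*w (h(w, K) = -2 + w*K = -2 + K*w)
v = 24
Y(F) = -5 + √(F + F²)
h(14, -4) + Y(v) = (-2 - 4*14) + (-5 + √(24*(1 + 24))) = (-2 - 56) + (-5 + √(24*25)) = -58 + (-5 + √600) = -58 + (-5 + 10*√6) = -63 + 10*√6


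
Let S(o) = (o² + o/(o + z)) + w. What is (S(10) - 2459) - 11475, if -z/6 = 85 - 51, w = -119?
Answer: -1353446/97 ≈ -13953.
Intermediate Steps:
z = -204 (z = -6*(85 - 51) = -6*34 = -204)
S(o) = -119 + o² + o/(-204 + o) (S(o) = (o² + o/(o - 204)) - 119 = (o² + o/(-204 + o)) - 119 = -119 + o² + o/(-204 + o))
(S(10) - 2459) - 11475 = ((24276 + 10³ - 204*10² - 118*10)/(-204 + 10) - 2459) - 11475 = ((24276 + 1000 - 204*100 - 1180)/(-194) - 2459) - 11475 = (-(24276 + 1000 - 20400 - 1180)/194 - 2459) - 11475 = (-1/194*3696 - 2459) - 11475 = (-1848/97 - 2459) - 11475 = -240371/97 - 11475 = -1353446/97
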